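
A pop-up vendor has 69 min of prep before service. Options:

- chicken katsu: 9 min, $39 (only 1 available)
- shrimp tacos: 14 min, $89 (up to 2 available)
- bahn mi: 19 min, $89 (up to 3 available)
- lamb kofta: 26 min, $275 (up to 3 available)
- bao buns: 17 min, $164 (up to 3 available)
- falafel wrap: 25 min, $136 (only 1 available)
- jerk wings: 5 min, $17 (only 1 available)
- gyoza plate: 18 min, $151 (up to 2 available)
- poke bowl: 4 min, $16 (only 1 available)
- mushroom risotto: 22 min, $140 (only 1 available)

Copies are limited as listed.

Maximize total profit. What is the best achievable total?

714

The ratio ordering already packs tightly: 2×lamb kofta + bao buns, 69 min, 714.
Every other selection either busts 69 min or exceeds an availability limit or fails to beat 714.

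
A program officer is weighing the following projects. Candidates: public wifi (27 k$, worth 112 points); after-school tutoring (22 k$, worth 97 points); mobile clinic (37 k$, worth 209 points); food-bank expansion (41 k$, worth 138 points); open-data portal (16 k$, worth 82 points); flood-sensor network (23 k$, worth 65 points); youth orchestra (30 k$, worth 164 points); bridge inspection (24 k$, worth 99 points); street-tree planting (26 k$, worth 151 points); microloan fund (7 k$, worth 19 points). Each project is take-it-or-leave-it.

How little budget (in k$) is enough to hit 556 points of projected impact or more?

108

Minimise k$ subject to total projected impact ≥ 556.
after-school tutoring + mobile clinic + open-data portal + street-tree planting + microloan fund: 558 projected impact at 108 k$.
Below 108 k$ the best achievable stays under 556.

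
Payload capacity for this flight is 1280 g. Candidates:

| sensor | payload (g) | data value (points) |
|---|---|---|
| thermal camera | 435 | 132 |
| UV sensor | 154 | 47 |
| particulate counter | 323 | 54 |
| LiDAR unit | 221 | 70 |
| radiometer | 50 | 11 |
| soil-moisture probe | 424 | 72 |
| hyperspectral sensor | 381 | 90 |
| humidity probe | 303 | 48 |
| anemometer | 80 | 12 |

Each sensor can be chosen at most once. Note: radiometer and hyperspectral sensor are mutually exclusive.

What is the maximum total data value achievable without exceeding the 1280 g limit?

351

Ranking by ratio (data value/g): LiDAR unit 0.32, UV sensor 0.31, thermal camera 0.30.
Taking thermal camera + UV sensor + LiDAR unit + hyperspectral sensor + anemometer: 1271 g used, 351 in data value.
Next best is thermal camera + UV sensor + LiDAR unit + hyperspectral sensor at 339 (1191 g) — short by 12.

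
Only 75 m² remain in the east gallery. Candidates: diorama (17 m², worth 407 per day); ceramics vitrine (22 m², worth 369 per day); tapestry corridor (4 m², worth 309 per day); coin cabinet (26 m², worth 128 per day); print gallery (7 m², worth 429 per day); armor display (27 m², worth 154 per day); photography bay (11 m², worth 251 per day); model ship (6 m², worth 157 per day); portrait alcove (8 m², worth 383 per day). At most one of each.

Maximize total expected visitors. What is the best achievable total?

2305

Diorama + ceramics vitrine + tapestry corridor + print gallery + photography bay + model ship + portrait alcove uses 75 of the 75 m² and totals 2305.
Nothing else within 75 m² beats 2305.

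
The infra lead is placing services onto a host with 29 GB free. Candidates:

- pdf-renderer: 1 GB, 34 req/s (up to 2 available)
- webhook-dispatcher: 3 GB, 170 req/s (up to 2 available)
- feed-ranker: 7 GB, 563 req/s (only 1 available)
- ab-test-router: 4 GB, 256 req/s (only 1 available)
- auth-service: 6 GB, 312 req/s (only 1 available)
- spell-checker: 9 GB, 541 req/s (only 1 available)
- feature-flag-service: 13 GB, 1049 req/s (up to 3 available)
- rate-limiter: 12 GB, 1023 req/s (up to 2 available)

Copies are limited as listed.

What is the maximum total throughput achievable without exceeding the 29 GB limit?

2336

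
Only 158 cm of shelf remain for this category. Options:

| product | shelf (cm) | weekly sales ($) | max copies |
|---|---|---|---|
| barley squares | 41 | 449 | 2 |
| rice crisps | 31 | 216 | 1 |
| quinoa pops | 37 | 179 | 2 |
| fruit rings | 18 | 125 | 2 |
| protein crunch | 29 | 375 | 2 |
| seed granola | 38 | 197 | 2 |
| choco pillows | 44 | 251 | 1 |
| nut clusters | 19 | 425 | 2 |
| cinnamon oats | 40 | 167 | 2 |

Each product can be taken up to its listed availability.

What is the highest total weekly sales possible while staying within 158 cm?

2174

Best packing: barley squares + fruit rings + 2×protein crunch + 2×nut clusters — 155 cm, 2174 total.
That's the maximum — no swap from here does better than 2174.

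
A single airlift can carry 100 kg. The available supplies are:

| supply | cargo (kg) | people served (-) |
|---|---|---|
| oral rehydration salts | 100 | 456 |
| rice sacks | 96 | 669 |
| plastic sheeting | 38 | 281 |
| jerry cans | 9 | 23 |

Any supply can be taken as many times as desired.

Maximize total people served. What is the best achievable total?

Density check — plastic sheeting 7.39, rice sacks 6.97, oral rehydration salts 4.56, jerry cans 2.56 are the best per kg.
A density-first pass picks 2×plastic sheeting + 2×jerry cans — 608 at 94 kg.
The 94 kg tied up in 2×plastic sheeting and 2×jerry cans is better spent on rice sacks — total rises to 669 (96 kg).

669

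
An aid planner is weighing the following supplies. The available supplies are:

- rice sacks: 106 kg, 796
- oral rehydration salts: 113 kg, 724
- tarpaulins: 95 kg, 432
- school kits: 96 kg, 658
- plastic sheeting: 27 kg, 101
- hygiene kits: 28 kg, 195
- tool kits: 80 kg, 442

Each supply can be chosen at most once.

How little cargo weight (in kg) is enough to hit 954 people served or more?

134

Need the lightest bundle worth ≥ 954.
rice sacks + hygiene kits: 991 people served at 134 kg.
No combination under 134 kg hits 954.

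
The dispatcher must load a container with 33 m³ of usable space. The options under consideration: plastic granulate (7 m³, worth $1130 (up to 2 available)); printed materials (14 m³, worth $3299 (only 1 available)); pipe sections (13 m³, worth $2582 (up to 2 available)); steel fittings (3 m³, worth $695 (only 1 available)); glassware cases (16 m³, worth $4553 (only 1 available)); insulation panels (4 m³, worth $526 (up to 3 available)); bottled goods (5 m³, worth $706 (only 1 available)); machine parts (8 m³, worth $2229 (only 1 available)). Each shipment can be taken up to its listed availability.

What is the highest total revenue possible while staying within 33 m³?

Density check — glassware cases 284.56, machine parts 278.62, printed materials 235.64, steel fittings 231.67 are the best per m³.
Filling by ratio: steel fittings + glassware cases + bottled goods + machine parts for 8183, with 1 m³ left unused.
Dropping bottled goods and machine parts frees 13 m³; slotting in printed materials (14 m³) lifts the total to 8547 at 33 m³.

8547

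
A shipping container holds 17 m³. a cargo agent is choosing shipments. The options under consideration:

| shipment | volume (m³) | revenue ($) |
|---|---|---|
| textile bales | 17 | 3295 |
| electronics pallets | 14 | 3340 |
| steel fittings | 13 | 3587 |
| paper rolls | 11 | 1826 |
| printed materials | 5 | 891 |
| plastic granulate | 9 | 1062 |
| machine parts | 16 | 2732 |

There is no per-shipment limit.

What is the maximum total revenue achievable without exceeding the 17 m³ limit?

Ranking by ratio (revenue/m³): steel fittings 275.92, electronics pallets 238.57, textile bales 193.82, printed materials 178.20.
Taking steel fittings: 13 m³ used, 3587 in revenue.
No other feasible combination exceeds 3587.

3587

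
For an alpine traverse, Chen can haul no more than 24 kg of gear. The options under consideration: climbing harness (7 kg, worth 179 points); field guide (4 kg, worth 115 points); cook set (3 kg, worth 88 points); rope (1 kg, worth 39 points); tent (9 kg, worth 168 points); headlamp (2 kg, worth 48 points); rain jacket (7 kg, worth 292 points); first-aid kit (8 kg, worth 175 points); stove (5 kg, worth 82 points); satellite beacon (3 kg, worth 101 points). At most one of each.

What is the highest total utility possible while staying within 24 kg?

Greedy by ratio would take field guide + cook set + rope + headlamp + rain jacket + satellite beacon: 20 kg used, total 683.
Dropping rope and headlamp frees 3 kg; slotting in climbing harness (7 kg) lifts the total to 775 at 24 kg.
Runner-up climbing harness + field guide + rope + headlamp + rain jacket + satellite beacon tops out at 774.

775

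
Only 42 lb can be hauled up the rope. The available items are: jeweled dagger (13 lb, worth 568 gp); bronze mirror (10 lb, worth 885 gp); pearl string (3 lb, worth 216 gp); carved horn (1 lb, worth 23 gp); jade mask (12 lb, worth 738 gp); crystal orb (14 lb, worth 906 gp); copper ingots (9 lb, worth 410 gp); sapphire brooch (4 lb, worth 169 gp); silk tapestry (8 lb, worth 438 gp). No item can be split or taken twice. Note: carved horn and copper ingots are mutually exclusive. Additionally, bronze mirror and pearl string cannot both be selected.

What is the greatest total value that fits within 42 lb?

2721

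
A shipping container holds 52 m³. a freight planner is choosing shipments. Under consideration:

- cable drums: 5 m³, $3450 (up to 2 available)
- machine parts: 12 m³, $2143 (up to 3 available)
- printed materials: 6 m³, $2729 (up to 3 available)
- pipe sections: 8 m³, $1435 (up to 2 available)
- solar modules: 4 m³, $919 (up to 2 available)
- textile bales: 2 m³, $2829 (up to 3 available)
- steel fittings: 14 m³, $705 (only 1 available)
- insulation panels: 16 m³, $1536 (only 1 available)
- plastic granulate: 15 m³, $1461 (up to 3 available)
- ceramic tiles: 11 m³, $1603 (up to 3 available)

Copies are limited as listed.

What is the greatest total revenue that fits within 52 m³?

26847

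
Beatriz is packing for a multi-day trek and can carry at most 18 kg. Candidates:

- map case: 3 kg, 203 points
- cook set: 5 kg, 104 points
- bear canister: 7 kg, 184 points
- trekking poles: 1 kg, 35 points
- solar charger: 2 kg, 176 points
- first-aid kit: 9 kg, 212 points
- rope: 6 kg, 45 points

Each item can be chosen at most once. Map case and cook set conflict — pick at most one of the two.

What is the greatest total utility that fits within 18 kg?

626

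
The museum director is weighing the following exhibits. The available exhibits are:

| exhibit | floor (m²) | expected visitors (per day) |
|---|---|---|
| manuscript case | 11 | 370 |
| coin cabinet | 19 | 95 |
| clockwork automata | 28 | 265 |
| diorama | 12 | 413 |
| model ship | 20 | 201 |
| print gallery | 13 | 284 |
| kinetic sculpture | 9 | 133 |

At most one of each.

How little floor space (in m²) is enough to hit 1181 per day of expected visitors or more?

45

Look for the lowest-floor combination reaching 1181.
Taking manuscript case + diorama + print gallery + kinetic sculpture gives 1200 (≥ 1181) for 45 m².
Below 45 m² the best achievable stays under 1181.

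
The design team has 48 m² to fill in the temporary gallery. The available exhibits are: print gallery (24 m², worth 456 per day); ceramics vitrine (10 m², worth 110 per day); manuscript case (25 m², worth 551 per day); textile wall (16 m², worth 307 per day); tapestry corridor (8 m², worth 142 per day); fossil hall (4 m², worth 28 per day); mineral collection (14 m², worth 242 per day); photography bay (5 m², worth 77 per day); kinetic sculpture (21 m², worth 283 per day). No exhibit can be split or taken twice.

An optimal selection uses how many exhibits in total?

3

The maximum expected visitors within 48 m² is 935.
manuscript case + tapestry corridor + mineral collection hits 935 at 47 m².
Any selection reaching 935 contains exactly 3 exhibits.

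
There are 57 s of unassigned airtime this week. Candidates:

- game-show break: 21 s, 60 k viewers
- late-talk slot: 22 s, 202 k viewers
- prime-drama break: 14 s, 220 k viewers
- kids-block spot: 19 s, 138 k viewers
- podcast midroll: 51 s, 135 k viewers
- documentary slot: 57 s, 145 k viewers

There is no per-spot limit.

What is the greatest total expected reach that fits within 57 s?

880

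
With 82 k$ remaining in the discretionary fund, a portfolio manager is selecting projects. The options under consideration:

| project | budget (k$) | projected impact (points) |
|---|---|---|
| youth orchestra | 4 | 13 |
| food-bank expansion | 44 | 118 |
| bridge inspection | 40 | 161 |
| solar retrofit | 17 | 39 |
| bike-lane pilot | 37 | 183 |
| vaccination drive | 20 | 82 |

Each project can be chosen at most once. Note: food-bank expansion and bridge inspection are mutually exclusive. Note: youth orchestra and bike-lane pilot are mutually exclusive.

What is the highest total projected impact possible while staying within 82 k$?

344

Taking bridge inspection + bike-lane pilot: 77 k$ used, 344 in projected impact.
Runner-up solar retrofit + bike-lane pilot + vaccination drive tops out at 304.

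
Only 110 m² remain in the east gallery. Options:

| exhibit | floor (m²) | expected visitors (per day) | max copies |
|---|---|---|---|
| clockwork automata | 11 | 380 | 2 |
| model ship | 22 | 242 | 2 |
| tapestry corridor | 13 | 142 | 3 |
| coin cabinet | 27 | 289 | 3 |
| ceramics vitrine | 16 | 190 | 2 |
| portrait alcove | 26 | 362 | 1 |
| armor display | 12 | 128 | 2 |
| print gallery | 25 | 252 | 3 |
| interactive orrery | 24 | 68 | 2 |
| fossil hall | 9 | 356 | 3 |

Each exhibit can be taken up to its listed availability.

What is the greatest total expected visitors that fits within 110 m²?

2574

Taking the top-ratio exhibits first gives 2×clockwork automata + 2×ceramics vitrine + portrait alcove + 3×fossil hall for 2570 (107 m²).
Replace 2×ceramics vitrine with model ship + tapestry corridor: the trade gains 4 net, giving 2574 at 110 m².
That's the maximum — no swap from here does better than 2574.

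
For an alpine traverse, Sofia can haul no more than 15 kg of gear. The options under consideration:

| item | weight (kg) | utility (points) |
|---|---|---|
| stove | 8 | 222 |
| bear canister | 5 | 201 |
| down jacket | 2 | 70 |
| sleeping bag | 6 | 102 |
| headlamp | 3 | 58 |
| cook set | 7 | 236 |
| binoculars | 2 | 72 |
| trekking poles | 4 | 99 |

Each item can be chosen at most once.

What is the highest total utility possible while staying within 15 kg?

509

A density-first pass picks bear canister + down jacket + binoculars + trekking poles — 442 at 13 kg.
The 6 kg tied up in down jacket and trekking poles is better spent on cook set — total rises to 509 (14 kg).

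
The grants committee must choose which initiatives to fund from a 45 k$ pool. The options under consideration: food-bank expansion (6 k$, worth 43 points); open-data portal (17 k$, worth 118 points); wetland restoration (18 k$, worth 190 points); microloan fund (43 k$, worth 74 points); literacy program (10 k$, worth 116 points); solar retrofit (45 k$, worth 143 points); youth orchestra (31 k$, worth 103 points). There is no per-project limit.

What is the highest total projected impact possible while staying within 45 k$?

By projected impact per k$: literacy program 11.60, wetland restoration 10.56, food-bank expansion 7.17, open-data portal 6.94 lead.
A density-first pass picks 4×literacy program — 464 at 40 k$.
The 20 k$ tied up in 2×literacy program is better spent on food-bank expansion + wetland restoration — total rises to 465 (44 k$).

465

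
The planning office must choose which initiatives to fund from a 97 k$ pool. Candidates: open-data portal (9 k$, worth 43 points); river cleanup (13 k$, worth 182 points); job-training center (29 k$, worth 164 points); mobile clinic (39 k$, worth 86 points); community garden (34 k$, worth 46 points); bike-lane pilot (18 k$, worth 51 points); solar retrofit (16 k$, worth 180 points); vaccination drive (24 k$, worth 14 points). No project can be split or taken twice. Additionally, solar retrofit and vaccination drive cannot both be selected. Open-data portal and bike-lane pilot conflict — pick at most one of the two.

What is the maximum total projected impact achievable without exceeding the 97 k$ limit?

612

Taking river cleanup + job-training center + mobile clinic + solar retrofit: 97 k$ used, 612 in projected impact.
That's the maximum — no feasible swap from here does better than 612.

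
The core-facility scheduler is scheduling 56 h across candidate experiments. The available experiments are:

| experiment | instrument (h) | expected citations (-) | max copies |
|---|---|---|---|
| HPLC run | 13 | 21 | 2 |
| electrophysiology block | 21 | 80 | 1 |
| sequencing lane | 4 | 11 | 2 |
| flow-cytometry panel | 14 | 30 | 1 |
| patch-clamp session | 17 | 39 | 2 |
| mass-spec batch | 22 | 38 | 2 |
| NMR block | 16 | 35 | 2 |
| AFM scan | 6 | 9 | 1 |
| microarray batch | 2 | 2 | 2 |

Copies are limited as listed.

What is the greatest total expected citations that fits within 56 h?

Density check — electrophysiology block 3.81, sequencing lane 2.75, patch-clamp session 2.29 are the best per h.
Greedy by ratio would take electrophysiology block + 2×sequencing lane + patch-clamp session + AFM scan + 2×microarray batch: 56 h used, total 154.
Replace sequencing lane and AFM scan and 2×microarray batch with flow-cytometry panel: the trade gains 6 net, giving 160 at 56 h.
That's the maximum — no swap from here does better than 160.

160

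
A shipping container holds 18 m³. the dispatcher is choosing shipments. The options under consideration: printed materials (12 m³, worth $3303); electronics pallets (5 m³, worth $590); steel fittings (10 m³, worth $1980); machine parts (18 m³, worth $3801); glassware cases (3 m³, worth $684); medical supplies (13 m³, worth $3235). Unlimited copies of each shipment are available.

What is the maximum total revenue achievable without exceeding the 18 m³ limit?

4671

Density check — printed materials 275.25, medical supplies 248.85, glassware cases 228.00, machine parts 211.17 are the best per m³.
The ratio ordering already packs tightly: printed materials + 2×glassware cases, 18 m³, 4671.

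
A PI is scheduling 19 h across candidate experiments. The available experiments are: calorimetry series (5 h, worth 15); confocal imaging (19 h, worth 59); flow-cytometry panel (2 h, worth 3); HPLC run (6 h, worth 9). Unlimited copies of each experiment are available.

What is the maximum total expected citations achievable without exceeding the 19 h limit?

59

By expected citations per h: confocal imaging 3.11, calorimetry series 3.00, flow-cytometry panel 1.50, HPLC run 1.50 lead.
Best packing: confocal imaging — 19 h, 59 total.
Every other selection either busts 19 h or fails to beat 59.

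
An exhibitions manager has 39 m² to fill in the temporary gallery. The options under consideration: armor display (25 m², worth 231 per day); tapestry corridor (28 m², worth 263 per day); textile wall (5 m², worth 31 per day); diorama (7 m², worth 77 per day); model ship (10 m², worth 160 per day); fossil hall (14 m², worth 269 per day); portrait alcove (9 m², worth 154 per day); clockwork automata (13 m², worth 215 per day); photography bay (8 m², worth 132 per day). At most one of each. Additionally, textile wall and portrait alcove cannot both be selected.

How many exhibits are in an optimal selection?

Best achievable expected visitors is 644.
model ship + fossil hall + clockwork automata hits 644 at 37 m².
Any selection reaching 644 contains exactly 3 exhibits.

3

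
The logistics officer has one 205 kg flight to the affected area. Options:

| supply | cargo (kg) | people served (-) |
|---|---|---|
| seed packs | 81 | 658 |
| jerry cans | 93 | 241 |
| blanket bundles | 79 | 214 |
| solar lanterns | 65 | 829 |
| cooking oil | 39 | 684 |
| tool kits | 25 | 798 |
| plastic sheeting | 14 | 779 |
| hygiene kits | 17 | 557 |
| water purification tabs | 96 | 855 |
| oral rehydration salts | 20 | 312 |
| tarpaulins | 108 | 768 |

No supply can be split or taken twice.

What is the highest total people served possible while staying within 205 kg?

3959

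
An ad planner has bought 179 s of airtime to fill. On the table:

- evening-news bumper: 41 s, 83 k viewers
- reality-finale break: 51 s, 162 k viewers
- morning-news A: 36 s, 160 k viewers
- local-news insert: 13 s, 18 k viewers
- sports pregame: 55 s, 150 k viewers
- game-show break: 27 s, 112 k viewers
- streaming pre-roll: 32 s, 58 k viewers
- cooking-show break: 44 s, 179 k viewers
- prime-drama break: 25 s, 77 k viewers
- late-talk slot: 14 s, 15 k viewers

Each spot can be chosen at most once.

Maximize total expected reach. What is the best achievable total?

631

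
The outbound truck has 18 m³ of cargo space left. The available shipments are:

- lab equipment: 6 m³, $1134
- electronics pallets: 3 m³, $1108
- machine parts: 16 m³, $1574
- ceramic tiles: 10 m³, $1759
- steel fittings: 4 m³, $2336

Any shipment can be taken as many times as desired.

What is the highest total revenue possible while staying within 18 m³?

9344

Best packing: 4×steel fittings — 16 m³, 9344 total.
Nothing else within 18 m³ beats 9344.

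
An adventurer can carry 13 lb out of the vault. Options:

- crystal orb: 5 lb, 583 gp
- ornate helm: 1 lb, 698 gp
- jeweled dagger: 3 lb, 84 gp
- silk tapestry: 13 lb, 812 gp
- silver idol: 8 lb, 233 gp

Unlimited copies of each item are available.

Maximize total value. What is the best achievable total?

9074

Taking 13×ornate helm: 13 lb used, 9074 in value.
Nothing else within 13 lb beats 9074.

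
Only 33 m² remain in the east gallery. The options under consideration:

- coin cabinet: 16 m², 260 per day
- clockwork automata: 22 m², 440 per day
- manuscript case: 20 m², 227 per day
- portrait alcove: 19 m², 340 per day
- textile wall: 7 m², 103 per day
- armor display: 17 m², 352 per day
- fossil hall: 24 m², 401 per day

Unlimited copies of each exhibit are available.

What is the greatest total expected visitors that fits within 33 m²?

Taking coin cabinet + armor display: 33 m² used, 612 in expected visitors.

612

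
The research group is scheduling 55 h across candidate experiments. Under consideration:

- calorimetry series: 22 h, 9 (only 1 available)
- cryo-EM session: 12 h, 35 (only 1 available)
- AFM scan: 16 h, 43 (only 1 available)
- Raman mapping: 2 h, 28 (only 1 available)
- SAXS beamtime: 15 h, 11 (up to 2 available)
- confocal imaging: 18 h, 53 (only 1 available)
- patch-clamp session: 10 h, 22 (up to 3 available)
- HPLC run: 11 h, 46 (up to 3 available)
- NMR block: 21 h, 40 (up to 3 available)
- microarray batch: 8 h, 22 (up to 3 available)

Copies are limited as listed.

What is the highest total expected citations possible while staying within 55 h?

223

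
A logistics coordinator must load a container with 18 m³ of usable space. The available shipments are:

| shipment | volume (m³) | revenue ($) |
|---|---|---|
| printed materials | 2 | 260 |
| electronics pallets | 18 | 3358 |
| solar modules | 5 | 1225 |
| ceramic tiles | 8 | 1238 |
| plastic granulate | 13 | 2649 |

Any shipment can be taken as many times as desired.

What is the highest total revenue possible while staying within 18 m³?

3935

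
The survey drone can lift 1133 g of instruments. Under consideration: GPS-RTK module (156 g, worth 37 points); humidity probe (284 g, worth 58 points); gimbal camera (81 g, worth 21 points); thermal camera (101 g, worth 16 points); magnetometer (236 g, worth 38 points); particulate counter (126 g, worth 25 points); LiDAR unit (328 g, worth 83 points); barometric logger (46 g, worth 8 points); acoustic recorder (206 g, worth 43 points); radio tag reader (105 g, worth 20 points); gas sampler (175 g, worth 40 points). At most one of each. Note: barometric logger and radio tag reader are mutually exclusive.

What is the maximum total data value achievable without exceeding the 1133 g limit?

259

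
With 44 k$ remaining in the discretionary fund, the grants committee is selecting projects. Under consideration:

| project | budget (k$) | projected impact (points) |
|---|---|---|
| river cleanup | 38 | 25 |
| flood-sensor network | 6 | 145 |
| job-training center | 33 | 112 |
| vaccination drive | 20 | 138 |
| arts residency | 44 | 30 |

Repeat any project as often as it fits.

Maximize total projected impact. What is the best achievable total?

1015

7×flood-sensor network uses 42 of the 44 k$ and totals 1015.
Every other selection either busts 44 k$ or fails to beat 1015.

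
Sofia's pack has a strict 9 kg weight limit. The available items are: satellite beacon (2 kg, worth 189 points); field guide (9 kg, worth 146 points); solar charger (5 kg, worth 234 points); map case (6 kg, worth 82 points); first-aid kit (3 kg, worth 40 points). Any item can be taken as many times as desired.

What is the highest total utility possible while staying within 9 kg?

Taking 4×satellite beacon: 8 kg used, 756 in utility.
That's the maximum — no swap from here does better than 756.

756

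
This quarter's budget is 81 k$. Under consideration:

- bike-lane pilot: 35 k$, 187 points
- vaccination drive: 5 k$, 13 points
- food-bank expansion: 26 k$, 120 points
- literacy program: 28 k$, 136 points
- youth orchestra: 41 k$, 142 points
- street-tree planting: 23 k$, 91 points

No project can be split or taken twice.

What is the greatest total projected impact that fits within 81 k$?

347

Filling by ratio: bike-lane pilot + vaccination drive + literacy program for 336, with 13 k$ left unused.
Replace bike-lane pilot and vaccination drive with food-bank expansion + street-tree planting: the trade gains 11 net, giving 347 at 77 k$.
Nothing else within 81 k$ beats 347.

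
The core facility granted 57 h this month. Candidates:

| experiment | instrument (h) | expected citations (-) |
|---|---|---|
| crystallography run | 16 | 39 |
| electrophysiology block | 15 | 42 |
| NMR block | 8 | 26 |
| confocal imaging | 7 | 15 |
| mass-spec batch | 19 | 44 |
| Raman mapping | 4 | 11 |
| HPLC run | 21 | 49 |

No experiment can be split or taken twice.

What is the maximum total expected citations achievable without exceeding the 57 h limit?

Ranking by ratio (expected citations/h): NMR block 3.25, electrophysiology block 2.80, Raman mapping 2.75, crystallography run 2.44.
Filling by ratio: crystallography run + electrophysiology block + NMR block + confocal imaging + Raman mapping for 133, with 7 h left unused.
The 16 h tied up in crystallography run is better spent on HPLC run — total rises to 143 (55 h).
Runner-up crystallography run + electrophysiology block + Raman mapping + HPLC run tops out at 141.

143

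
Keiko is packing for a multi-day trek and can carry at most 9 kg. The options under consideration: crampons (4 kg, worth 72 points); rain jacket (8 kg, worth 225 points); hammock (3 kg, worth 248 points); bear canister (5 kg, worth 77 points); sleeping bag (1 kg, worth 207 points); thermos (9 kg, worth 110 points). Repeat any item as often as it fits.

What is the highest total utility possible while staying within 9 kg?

By utility per kg: sleeping bag 207.00, hammock 82.67, rain jacket 28.12 lead.
Taking 9×sleeping bag: 9 kg used, 1863 in utility.
Every other selection either busts 9 kg or fails to beat 1863.

1863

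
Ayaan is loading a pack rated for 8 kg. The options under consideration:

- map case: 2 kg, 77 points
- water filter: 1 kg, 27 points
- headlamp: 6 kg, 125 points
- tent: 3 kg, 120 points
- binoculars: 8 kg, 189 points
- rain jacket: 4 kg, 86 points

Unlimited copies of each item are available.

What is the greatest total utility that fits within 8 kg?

Taking map case + 2×tent: 8 kg used, 317 in utility.
That's the maximum — no swap from here does better than 317.

317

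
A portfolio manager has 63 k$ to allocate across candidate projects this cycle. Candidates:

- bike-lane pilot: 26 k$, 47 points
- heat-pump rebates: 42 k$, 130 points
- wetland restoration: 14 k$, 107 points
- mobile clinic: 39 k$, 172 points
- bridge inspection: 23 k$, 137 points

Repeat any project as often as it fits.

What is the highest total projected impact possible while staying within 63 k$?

428

Best packing: 4×wetland restoration — 56 k$, 428 total.
The spare 7 k$ is too small for any remaining project, and no exchange beats 428.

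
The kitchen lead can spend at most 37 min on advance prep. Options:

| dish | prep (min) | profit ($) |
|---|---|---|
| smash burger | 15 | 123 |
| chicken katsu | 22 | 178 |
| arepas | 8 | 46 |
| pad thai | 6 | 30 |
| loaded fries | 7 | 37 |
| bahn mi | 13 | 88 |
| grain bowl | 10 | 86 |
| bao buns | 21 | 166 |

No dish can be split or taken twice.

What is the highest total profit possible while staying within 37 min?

Filling by ratio: smash burger + arepas + grain bowl for 255, with 4 min left unused.
The 18 min tied up in arepas and grain bowl is better spent on chicken katsu — total rises to 301 (37 min).
An exhaustive check of the 256 subsets confirms 301.

301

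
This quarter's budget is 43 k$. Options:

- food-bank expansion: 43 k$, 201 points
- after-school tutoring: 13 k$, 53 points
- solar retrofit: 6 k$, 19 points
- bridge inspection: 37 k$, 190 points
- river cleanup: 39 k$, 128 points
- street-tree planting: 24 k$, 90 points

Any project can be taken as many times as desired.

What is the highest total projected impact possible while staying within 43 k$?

Density check — bridge inspection 5.14, food-bank expansion 4.67, after-school tutoring 4.08, street-tree planting 3.75 are the best per k$.
Solar retrofit + bridge inspection uses 43 of the 43 k$ and totals 209.
Nothing else within 43 k$ beats 209.

209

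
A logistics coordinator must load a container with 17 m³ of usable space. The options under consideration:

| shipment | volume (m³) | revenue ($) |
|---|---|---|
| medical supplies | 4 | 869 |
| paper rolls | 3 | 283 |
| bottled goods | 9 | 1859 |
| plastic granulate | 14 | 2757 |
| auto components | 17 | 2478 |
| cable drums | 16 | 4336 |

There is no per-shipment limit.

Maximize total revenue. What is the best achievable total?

Cable drums uses 16 of the 17 m³ and totals 4336.
That's the maximum — no swap from here does better than 4336.

4336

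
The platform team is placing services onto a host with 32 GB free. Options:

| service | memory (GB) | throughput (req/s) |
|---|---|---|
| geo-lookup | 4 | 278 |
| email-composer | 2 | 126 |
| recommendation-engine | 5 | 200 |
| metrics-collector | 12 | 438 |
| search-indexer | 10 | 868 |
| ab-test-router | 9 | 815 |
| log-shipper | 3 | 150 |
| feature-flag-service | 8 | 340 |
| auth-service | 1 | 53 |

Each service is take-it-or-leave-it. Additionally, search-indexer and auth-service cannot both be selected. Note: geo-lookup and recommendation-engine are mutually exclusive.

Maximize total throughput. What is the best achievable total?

By throughput per GB: ab-test-router 90.56, search-indexer 86.80, geo-lookup 69.50, email-composer 63.00 lead.
Geo-lookup + search-indexer + ab-test-router + feature-flag-service uses 31 of the 32 GB and totals 2301.
An exhaustive check of the 512 subsets confirms 2301.

2301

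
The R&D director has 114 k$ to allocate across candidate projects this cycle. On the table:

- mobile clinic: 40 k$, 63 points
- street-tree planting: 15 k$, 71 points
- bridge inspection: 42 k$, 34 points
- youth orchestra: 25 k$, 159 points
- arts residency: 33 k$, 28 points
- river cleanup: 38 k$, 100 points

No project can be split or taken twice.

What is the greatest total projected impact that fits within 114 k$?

358

Best packing: street-tree planting + youth orchestra + arts residency + river cleanup — 111 k$, 358 total.
The spare 3 k$ is too small for any remaining project, and no exchange beats 358.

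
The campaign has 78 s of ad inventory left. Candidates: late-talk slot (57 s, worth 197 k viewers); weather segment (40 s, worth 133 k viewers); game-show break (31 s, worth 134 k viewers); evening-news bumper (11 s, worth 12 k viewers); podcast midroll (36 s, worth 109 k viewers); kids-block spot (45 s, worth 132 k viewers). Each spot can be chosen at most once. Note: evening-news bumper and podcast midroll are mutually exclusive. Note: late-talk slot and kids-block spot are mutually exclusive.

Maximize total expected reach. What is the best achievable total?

267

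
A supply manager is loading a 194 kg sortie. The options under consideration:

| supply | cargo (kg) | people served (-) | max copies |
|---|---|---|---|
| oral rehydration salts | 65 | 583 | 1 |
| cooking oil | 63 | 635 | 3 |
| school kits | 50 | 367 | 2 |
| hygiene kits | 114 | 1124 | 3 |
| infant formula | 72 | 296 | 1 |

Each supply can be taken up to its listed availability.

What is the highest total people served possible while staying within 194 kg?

By people served per kg: cooking oil 10.08, hygiene kits 9.86, oral rehydration salts 8.97, school kits 7.34 lead.
The ratio ordering already packs tightly: 3×cooking oil, 189 kg, 1905.
The spare 5 kg is too small for any remaining supply, and no exchange beats 1905.

1905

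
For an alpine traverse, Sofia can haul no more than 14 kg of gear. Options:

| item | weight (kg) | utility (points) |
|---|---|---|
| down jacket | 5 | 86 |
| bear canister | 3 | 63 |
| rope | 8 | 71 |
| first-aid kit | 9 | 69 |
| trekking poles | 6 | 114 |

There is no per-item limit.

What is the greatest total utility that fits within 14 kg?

The ratio heuristic lands on 4×bear canister (252) but leaves 2 kg idle.
Dropping bear canister frees 3 kg; slotting in down jacket (5 kg) lifts the total to 275 at 14 kg.
That's the maximum — no swap from here does better than 275.

275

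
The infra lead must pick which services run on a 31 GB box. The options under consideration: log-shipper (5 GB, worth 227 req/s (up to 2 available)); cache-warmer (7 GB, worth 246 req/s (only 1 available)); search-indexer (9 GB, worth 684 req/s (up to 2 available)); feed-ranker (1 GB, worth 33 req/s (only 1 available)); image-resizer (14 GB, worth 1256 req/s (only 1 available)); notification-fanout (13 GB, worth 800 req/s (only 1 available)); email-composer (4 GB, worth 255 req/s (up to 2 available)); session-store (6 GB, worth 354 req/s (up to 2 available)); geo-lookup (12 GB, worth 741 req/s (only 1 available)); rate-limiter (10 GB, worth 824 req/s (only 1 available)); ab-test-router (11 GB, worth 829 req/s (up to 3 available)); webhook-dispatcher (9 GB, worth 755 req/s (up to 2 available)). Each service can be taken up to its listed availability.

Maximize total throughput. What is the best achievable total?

2521

By throughput per GB: image-resizer 89.71, webhook-dispatcher 83.89, rate-limiter 82.40, search-indexer 76.00 lead.
Image-resizer + 2×email-composer + webhook-dispatcher uses 31 of the 31 GB and totals 2521.
Every other selection either busts 31 GB or exceeds an availability limit or fails to beat 2521.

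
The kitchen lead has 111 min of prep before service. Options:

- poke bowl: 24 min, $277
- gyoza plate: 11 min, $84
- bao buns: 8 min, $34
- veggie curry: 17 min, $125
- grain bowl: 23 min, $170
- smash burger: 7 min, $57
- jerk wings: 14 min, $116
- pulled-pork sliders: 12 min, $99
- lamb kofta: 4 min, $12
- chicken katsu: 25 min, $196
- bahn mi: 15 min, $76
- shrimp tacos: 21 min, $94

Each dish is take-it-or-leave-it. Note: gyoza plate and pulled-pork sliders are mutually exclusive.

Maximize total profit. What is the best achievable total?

941

Poke bowl + veggie curry + grain bowl + smash burger + jerk wings + chicken katsu uses 110 of the 111 min and totals 941.
Nothing else feasible within 111 min beats 941.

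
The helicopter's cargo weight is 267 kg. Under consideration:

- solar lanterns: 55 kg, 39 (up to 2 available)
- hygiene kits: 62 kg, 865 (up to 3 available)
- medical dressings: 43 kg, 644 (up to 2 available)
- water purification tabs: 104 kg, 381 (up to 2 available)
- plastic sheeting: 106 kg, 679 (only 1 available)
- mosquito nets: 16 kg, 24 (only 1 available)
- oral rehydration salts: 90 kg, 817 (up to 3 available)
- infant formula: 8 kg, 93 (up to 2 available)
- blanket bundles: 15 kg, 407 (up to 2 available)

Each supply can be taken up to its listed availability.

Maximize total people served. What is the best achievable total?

4146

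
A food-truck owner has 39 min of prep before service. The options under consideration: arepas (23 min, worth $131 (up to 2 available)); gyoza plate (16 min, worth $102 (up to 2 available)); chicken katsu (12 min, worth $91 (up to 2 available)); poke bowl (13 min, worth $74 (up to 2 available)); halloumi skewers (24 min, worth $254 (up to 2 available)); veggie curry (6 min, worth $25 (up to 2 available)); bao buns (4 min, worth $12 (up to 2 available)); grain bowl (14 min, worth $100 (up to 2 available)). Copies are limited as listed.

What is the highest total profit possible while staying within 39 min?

Filling by ratio: chicken katsu + halloumi skewers for 345, with 3 min left unused.
Replace chicken katsu with grain bowl: the trade gains 9 net, giving 354 at 38 min.
That's the maximum — no swap from here does better than 354.

354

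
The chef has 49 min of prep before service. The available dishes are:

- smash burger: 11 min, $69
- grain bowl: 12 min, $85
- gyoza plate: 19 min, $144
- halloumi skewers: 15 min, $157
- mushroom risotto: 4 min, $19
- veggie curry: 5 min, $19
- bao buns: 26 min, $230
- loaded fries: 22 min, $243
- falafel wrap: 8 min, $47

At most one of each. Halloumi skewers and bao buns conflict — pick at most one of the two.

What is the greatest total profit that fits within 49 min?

485

Taking grain bowl + halloumi skewers + loaded fries: 49 min used, 485 in profit.
The closest alternative, bao buns + loaded fries, reaches only 473.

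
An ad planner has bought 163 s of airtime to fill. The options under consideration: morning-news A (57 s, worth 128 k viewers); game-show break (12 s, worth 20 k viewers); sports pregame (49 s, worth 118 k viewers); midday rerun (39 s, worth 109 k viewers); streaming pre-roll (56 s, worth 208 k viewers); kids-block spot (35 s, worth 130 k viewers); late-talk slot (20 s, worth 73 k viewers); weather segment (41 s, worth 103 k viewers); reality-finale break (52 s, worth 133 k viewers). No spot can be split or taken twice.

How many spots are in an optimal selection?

Optimal total is 544.
For example streaming pre-roll + kids-block spot + late-talk slot + reality-finale break achieves it, using 163 s.
All optima have 4 spots.

4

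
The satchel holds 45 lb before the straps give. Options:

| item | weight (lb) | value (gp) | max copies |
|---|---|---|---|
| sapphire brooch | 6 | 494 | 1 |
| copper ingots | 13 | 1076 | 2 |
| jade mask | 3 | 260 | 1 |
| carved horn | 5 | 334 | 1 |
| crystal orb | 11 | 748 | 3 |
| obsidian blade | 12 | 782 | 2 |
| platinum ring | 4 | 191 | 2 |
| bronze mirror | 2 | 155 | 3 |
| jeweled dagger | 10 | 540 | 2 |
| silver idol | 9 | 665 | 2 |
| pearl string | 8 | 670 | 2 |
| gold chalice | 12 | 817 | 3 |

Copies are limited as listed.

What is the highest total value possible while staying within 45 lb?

3752

Ranking by ratio (value/lb): jade mask 86.67, pearl string 83.75, copper ingots 82.77, sapphire brooch 82.33.
The ratio ordering already packs tightly: 2×copper ingots + jade mask + 2×pearl string, 45 lb, 3752.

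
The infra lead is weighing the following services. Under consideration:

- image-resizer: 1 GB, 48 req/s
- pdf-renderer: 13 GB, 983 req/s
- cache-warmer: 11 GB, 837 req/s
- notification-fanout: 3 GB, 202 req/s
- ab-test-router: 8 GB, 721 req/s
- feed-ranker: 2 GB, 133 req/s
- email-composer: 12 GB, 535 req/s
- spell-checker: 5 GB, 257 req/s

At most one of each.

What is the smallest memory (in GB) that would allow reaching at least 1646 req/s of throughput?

Minimise GB subject to total throughput ≥ 1646.
pdf-renderer + ab-test-router: 1704 throughput at 21 GB.
No combination under 21 GB hits 1646.

21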